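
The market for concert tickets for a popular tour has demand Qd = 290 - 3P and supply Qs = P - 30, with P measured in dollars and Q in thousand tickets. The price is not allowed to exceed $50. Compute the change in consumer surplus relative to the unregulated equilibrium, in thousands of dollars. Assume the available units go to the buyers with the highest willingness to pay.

450

Equilibrium: 290 - 3P = P - 30, so 320 = 4P and P* = 80, Q* = 50.
Because the ceiling (50) lies below the market-clearing price, it is binding.
At P = 50: Qd = 290 - 3·50 = 140 and Qs = 50 - 30 = 20.
Consumer surplus without the control is ½ · (290/3 - 80) · 50 = 1250/3.
With the ceiling, 20 units are sold at 50 (assume they go to the highest-value buyers). The demand price at Q = 20 is 90, so CS = ½ · [(290/3 - 50) + (90 - 50)] · 20 = 2600/3.
Change in consumer surplus = 2600/3 - 1250/3 = 450.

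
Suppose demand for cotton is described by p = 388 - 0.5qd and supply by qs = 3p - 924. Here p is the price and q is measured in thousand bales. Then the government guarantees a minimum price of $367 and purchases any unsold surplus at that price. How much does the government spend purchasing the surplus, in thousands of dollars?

49545

Rearranging demand gives qd = 776 - 2p. Without the control the market clears where 776 - 2p = 3p - 924, i.e. p* = 340 and q* = 96.
The floor of 367 is above the equilibrium price 340, so it binds.
At p = 367: qd = 776 - 2·367 = 42 and qs = 3·367 - 924 = 177.
Surplus = qs - qd = 135.
Government expenditure = surplus × support price = 135 × 367 = 49545.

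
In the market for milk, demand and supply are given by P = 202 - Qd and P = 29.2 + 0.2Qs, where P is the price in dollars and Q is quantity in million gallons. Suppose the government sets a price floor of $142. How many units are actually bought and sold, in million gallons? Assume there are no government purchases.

60

Rearranging demand gives Qd = 202 - P; rearranging supply gives Qs = 5P - 146. Equilibrium: 202 - P = 5P - 146, so 348 = 6P and P* = 58, Q* = 144.
Since 142 > 58, the floor is binding.
At P = 142: Qd = 202 - 142 = 60 and Qs = 5·142 - 146 = 564.
The quantity actually transacted is the short side, demand: 60.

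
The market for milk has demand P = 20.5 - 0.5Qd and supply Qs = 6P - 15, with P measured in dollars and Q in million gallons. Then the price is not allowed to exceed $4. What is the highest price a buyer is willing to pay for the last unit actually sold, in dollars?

16

Rearranging demand gives Qd = 41 - 2P. Equilibrium: 41 - 2P = 6P - 15, so 56 = 8P and P* = 7, Q* = 27.
Because the ceiling (4) lies below the market-clearing price, it is binding.
At P = 4: Qd = 41 - 2·4 = 33 and Qs = 6·4 - 15 = 9.
Only 9 units reach the market. On the demand curve, the marginal buyer's willingness to pay at Q = 9 is (41 - 9)/2 = 16.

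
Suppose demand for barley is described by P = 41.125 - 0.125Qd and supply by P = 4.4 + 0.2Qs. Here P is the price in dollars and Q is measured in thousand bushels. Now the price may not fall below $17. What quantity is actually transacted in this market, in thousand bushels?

Rearranging demand gives Qd = 329 - 8P; rearranging supply gives Qs = 5P - 22. Without the control the market clears where 329 - 8P = 5P - 22, i.e. P* = 27 and Q* = 113.
The floor of 17 is below the equilibrium price 27, so it is not binding; the market clears at P* = 27, Q* = 113.

113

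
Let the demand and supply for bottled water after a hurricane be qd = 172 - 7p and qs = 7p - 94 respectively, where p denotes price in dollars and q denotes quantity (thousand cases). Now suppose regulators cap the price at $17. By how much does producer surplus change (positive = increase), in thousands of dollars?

Setting quantity demanded equal to quantity supplied, 172 - 7p = 7p - 94, gives p* = 19 and q* = 39.
Since 17 < 19, the ceiling is binding.
At p = 17: qd = 172 - 7·17 = 53 and qs = 7·17 - 94 = 25.
Producer surplus without the control is ½ · (19 - 94/7) · 39 = 1521/14.
With the ceiling, producers sell 25 units at 17, so PS = ½ · (17 - 94/7) · 25 = 625/14.
Change in producer surplus = 625/14 - 1521/14 = -64.

-64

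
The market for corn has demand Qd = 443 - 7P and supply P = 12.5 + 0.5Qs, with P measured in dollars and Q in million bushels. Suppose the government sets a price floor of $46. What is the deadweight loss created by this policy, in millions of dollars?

0

Rearranging supply gives Qs = 2P - 25. Setting quantity demanded equal to quantity supplied, 443 - 7P = 2P - 25, gives P* = 52 and Q* = 79.
Since 46 is below P* = 52, the floor does not bind and the free-market outcome prevails.
Since the control does not bind, no trades are prevented and deadweight loss is zero.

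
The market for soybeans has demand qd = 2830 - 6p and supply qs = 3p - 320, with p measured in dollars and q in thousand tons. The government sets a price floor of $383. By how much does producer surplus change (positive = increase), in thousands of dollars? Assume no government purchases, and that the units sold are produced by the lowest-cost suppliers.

Equilibrium: 2830 - 6p = 3p - 320, so 3150 = 9p and p* = 350, q* = 730.
Because the floor (383) lies above the market-clearing price, it is binding.
At p = 383: qd = 2830 - 6·383 = 532 and qs = 3·383 - 320 = 829.
Producer surplus without the control is ½ · (350 - 320/3) · 730 = 266450/3.
With the floor, 532 units are sold at 383. The supply price at q = 532 is 284, so PS = ½ · [(383 - 320/3) + (383 - 284)] · 532 = 299516/3.
Change in producer surplus = 299516/3 - 266450/3 = 11022.

11022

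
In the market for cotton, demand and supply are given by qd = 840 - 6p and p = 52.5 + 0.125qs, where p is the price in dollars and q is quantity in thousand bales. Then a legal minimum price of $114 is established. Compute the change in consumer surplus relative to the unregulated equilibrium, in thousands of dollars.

Rearranging supply gives qs = 8p - 420. Equilibrium: 840 - 6p = 8p - 420, so 1260 = 14p and p* = 90, q* = 300.
Since 114 > 90, the floor is binding.
At p = 114: qd = 840 - 6·114 = 156 and qs = 8·114 - 420 = 492.
Consumer surplus without the control is ½ · (140 - 90) · 300 = 7500.
With the floor, consumers buy 156 units at 114, so CS = ½ · (140 - 114) · 156 = 2028.
Change in consumer surplus = 2028 - 7500 = -5472.

-5472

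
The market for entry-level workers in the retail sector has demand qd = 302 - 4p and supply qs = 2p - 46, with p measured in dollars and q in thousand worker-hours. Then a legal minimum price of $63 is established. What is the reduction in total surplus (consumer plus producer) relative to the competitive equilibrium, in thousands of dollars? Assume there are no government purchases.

150

Without the control the market clears where 302 - 4p = 2p - 46, i.e. p* = 58 and q* = 70.
The floor of 63 is above the equilibrium price 58, so it binds.
At p = 63: qd = 302 - 4·63 = 50 and qs = 2·63 - 46 = 80.
Quantity traded falls to 50. At q = 50 the demand price is (302 - 50)/4 = 63 and the supply price is (46 + 50)/2 = 48.
Deadweight loss = ½ · (63 - 48) · (70 - 50) = ½ · 15 · 20 = 150.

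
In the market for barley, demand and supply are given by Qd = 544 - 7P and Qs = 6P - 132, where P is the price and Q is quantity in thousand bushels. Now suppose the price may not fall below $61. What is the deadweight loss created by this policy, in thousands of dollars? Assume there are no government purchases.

614.25

Without the control the market clears where 544 - 7P = 6P - 132, i.e. P* = 52 and Q* = 180.
Since 61 > 52, the floor is binding.
At P = 61: Qd = 544 - 7·61 = 117 and Qs = 6·61 - 132 = 234.
Quantity traded falls to 117. At Q = 117 the demand price is (544 - 117)/7 = 61 and the supply price is (132 + 117)/6 = 41.5.
Deadweight loss = ½ · (61 - 41.5) · (180 - 117) = ½ · 19.5 · 63 = 614.25.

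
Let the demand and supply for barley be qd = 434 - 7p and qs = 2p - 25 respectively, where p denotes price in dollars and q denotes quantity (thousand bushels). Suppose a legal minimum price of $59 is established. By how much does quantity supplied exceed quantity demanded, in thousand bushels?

Equilibrium: 434 - 7p = 2p - 25, so 459 = 9p and p* = 51, q* = 77.
Because the floor (59) lies above the market-clearing price, it is binding.
At p = 59: qd = 434 - 7·59 = 21 and qs = 2·59 - 25 = 93.
Surplus = qs - qd = 93 - 21 = 72.

72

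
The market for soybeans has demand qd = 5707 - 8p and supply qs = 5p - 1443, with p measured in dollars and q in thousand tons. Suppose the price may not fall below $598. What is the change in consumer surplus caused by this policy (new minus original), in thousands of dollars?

Setting quantity demanded equal to quantity supplied, 5707 - 8p = 5p - 1443, gives p* = 550 and q* = 1307.
Since 598 > 550, the floor is binding.
At p = 598: qd = 5707 - 8·598 = 923 and qs = 5·598 - 1443 = 1547.
Consumer surplus without the control is ½ · (713.375 - 550) · 1307 = 106765.5625.
With the floor, consumers buy 923 units at 598, so CS = ½ · (713.375 - 598) · 923 = 53245.5625.
Change in consumer surplus = 53245.5625 - 106765.5625 = -53520.

-53520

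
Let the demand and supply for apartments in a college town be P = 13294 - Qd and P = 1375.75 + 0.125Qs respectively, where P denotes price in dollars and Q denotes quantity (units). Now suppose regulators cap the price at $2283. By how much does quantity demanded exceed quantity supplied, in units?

Rearranging demand gives Qd = 13294 - P; rearranging supply gives Qs = 8P - 11006. In a free market, 13294 - P = 8P - 11006 gives the equilibrium P* = 2700, Q* = 10594.
Since 2283 < 2700, the ceiling is binding.
At P = 2283: Qd = 13294 - 2283 = 11011 and Qs = 8·2283 - 11006 = 7258.
Shortage = Qd - Qs = 11011 - 7258 = 3753.

3753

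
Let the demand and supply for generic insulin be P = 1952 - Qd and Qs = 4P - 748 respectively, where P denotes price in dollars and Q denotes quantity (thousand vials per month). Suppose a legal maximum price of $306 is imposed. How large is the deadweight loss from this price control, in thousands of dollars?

547560

Rearranging demand gives Qd = 1952 - P. Without the control the market clears where 1952 - P = 4P - 748, i.e. P* = 540 and Q* = 1412.
Since 306 < 540, the ceiling is binding.
At P = 306: Qd = 1952 - 306 = 1646 and Qs = 4·306 - 748 = 476.
Quantity traded falls to 476. At Q = 476 the demand price is 1952 - 476 = 1476 and the supply price is (748 + 476)/4 = 306.
Deadweight loss = ½ · (1476 - 306) · (1412 - 476) = ½ · 1170 · 936 = 547560.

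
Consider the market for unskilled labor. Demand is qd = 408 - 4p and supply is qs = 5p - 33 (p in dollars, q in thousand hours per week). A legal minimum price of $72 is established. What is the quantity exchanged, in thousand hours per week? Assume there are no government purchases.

120

Without the control the market clears where 408 - 4p = 5p - 33, i.e. p* = 49 and q* = 212.
Because the floor (72) lies above the market-clearing price, it is binding.
At p = 72: qd = 408 - 4·72 = 120 and qs = 5·72 - 33 = 327.
The quantity actually transacted is the short side, demand: 120.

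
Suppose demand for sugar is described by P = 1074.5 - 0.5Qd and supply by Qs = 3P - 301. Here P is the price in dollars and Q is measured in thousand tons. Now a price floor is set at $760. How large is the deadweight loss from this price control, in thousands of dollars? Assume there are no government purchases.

121500

Rearranging demand gives Qd = 2149 - 2P. Setting quantity demanded equal to quantity supplied, 2149 - 2P = 3P - 301, gives P* = 490 and Q* = 1169.
The floor of 760 is above the equilibrium price 490, so it binds.
At P = 760: Qd = 2149 - 2·760 = 629 and Qs = 3·760 - 301 = 1979.
Quantity traded falls to 629. At Q = 629 the demand price is (2149 - 629)/2 = 760 and the supply price is (301 + 629)/3 = 310.
Deadweight loss = ½ · (760 - 310) · (1169 - 629) = ½ · 450 · 540 = 121500.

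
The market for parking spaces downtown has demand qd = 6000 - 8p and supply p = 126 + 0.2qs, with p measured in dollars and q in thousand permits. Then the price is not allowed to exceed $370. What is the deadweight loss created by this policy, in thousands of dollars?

79625

Rearranging supply gives qs = 5p - 630. Equilibrium: 6000 - 8p = 5p - 630, so 6630 = 13p and p* = 510, q* = 1920.
The ceiling of 370 is below the equilibrium price 510, so it binds.
At p = 370: qd = 6000 - 8·370 = 3040 and qs = 5·370 - 630 = 1220.
Quantity traded falls to 1220. At q = 1220 the demand price is (6000 - 1220)/8 = 597.5 and the supply price is (630 + 1220)/5 = 370.
Deadweight loss = ½ · (597.5 - 370) · (1920 - 1220) = ½ · 227.5 · 700 = 79625.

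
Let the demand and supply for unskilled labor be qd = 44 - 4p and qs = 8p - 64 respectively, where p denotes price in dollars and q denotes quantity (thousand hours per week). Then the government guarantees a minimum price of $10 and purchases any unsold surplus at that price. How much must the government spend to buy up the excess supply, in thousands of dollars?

120

Setting quantity demanded equal to quantity supplied, 44 - 4p = 8p - 64, gives p* = 9 and q* = 8.
Since 10 > 9, the floor is binding.
At p = 10: qd = 44 - 4·10 = 4 and qs = 8·10 - 64 = 16.
Surplus = qs - qd = 12.
Government expenditure = surplus × support price = 12 × 10 = 120.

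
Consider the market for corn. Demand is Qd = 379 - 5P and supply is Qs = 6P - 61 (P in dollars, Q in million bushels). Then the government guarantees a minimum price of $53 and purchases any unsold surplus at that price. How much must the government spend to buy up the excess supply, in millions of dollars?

7579

Equilibrium: 379 - 5P = 6P - 61, so 440 = 11P and P* = 40, Q* = 179.
Since 53 > 40, the floor is binding.
At P = 53: Qd = 379 - 5·53 = 114 and Qs = 6·53 - 61 = 257.
Surplus = Qs - Qd = 143.
Government expenditure = surplus × support price = 143 × 53 = 7579.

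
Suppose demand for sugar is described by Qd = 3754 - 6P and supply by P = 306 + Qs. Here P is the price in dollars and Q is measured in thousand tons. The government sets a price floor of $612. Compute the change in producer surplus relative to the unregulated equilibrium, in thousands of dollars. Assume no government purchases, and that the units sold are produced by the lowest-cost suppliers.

-15808

Rearranging supply gives Qs = P - 306. Setting quantity demanded equal to quantity supplied, 3754 - 6P = P - 306, gives P* = 580 and Q* = 274.
Since 612 > 580, the floor is binding.
At P = 612: Qd = 3754 - 6·612 = 82 and Qs = 612 - 306 = 306.
Producer surplus without the control is ½ · (580 - 306) · 274 = 37538.
With the floor, 82 units are sold at 612. The supply price at Q = 82 is 388, so PS = ½ · [(612 - 306) + (612 - 388)] · 82 = 21730.
Change in producer surplus = 21730 - 37538 = -15808.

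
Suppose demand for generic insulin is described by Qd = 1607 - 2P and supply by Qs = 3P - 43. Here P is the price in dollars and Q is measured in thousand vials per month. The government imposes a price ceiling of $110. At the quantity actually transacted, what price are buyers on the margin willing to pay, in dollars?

660

In a free market, 1607 - 2P = 3P - 43 gives the equilibrium P* = 330, Q* = 947.
The ceiling of 110 is below the equilibrium price 330, so it binds.
At P = 110: Qd = 1607 - 2·110 = 1387 and Qs = 3·110 - 43 = 287.
Only 287 units reach the market. On the demand curve, the marginal buyer's willingness to pay at Q = 287 is (1607 - 287)/2 = 660.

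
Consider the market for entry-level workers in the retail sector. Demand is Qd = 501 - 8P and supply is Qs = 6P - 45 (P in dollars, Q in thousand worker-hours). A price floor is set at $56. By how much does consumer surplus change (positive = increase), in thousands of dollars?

-2057

Setting quantity demanded equal to quantity supplied, 501 - 8P = 6P - 45, gives P* = 39 and Q* = 189.
The floor of 56 is above the equilibrium price 39, so it binds.
At P = 56: Qd = 501 - 8·56 = 53 and Qs = 6·56 - 45 = 291.
Consumer surplus without the control is ½ · (62.625 - 39) · 189 = 2232.5625.
With the floor, consumers buy 53 units at 56, so CS = ½ · (62.625 - 56) · 53 = 175.5625.
Change in consumer surplus = 175.5625 - 2232.5625 = -2057.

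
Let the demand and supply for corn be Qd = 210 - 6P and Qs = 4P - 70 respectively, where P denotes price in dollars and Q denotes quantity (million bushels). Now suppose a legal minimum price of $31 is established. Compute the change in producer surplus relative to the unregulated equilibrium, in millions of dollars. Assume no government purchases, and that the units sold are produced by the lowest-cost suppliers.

Without the control the market clears where 210 - 6P = 4P - 70, i.e. P* = 28 and Q* = 42.
Because the floor (31) lies above the market-clearing price, it is binding.
At P = 31: Qd = 210 - 6·31 = 24 and Qs = 4·31 - 70 = 54.
Producer surplus without the control is ½ · (28 - 17.5) · 42 = 220.5.
With the floor, 24 units are sold at 31. The supply price at Q = 24 is 23.5, so PS = ½ · [(31 - 17.5) + (31 - 23.5)] · 24 = 252.
Change in producer surplus = 252 - 220.5 = 31.5.

31.5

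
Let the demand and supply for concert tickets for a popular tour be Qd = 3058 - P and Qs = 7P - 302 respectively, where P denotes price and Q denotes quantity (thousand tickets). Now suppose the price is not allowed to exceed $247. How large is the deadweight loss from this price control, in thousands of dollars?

Setting quantity demanded equal to quantity supplied, 3058 - P = 7P - 302, gives P* = 420 and Q* = 2638.
Because the ceiling (247) lies below the market-clearing price, it is binding.
At P = 247: Qd = 3058 - 247 = 2811 and Qs = 7·247 - 302 = 1427.
Quantity traded falls to 1427. At Q = 1427 the demand price is 3058 - 1427 = 1631 and the supply price is (302 + 1427)/7 = 247.
Deadweight loss = ½ · (1631 - 247) · (2638 - 1427) = ½ · 1384 · 1211 = 838012.

838012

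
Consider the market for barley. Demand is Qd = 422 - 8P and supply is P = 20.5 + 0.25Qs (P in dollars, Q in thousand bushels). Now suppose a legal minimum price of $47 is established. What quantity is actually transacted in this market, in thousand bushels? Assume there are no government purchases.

46

Rearranging supply gives Qs = 4P - 82. Without the control the market clears where 422 - 8P = 4P - 82, i.e. P* = 42 and Q* = 86.
Because the floor (47) lies above the market-clearing price, it is binding.
At P = 47: Qd = 422 - 8·47 = 46 and Qs = 4·47 - 82 = 106.
The quantity actually transacted is the short side, demand: 46.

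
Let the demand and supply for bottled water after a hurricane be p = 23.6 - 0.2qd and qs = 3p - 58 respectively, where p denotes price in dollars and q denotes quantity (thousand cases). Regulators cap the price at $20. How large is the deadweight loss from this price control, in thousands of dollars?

9.6

Rearranging demand gives qd = 118 - 5p. In a free market, 118 - 5p = 3p - 58 gives the equilibrium p* = 22, q* = 8.
Since 20 < 22, the ceiling is binding.
At p = 20: qd = 118 - 5·20 = 18 and qs = 3·20 - 58 = 2.
Quantity traded falls to 2. At q = 2 the demand price is (118 - 2)/5 = 23.2 and the supply price is (58 + 2)/3 = 20.
Deadweight loss = ½ · (23.2 - 20) · (8 - 2) = ½ · 3.2 · 6 = 9.6.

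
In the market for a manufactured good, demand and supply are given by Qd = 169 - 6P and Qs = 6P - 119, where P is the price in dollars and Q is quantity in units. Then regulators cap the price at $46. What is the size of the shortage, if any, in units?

0

Setting quantity demanded equal to quantity supplied, 169 - 6P = 6P - 119, gives P* = 24 and Q* = 25.
The ceiling of 46 is above the equilibrium price 24, so it is not binding; the market clears at P* = 24, Q* = 25.
Since the control does not bind, there is no shortage.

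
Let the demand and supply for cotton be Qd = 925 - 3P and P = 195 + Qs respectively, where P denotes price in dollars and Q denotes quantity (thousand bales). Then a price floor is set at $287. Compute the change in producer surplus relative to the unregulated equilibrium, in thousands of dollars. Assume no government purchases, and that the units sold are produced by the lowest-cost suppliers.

Rearranging supply gives Qs = P - 195. Setting quantity demanded equal to quantity supplied, 925 - 3P = P - 195, gives P* = 280 and Q* = 85.
The floor of 287 is above the equilibrium price 280, so it binds.
At P = 287: Qd = 925 - 3·287 = 64 and Qs = 287 - 195 = 92.
Producer surplus without the control is ½ · (280 - 195) · 85 = 3612.5.
With the floor, 64 units are sold at 287. The supply price at Q = 64 is 259, so PS = ½ · [(287 - 195) + (287 - 259)] · 64 = 3840.
Change in producer surplus = 3840 - 3612.5 = 227.5.

227.5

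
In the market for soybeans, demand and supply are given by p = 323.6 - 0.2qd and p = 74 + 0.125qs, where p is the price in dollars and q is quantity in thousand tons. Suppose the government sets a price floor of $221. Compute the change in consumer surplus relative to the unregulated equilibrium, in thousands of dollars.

Rearranging demand gives qd = 1618 - 5p; rearranging supply gives qs = 8p - 592. Equilibrium: 1618 - 5p = 8p - 592, so 2210 = 13p and p* = 170, q* = 768.
Since 221 > 170, the floor is binding.
At p = 221: qd = 1618 - 5·221 = 513 and qs = 8·221 - 592 = 1176.
Consumer surplus without the control is ½ · (323.6 - 170) · 768 = 58982.4.
With the floor, consumers buy 513 units at 221, so CS = ½ · (323.6 - 221) · 513 = 26316.9.
Change in consumer surplus = 26316.9 - 58982.4 = -32665.5.

-32665.5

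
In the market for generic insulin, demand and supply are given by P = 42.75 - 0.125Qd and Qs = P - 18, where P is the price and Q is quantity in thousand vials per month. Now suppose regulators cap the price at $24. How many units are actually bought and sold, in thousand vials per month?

Rearranging demand gives Qd = 342 - 8P. Setting quantity demanded equal to quantity supplied, 342 - 8P = P - 18, gives P* = 40 and Q* = 22.
Since 24 < 40, the ceiling is binding.
At P = 24: Qd = 342 - 8·24 = 150 and Qs = 24 - 18 = 6.
The quantity actually transacted is the short side, supply: 6.

6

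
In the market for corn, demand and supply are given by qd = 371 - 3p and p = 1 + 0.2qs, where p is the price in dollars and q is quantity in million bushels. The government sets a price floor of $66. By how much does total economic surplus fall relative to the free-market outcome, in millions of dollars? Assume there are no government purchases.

Rearranging supply gives qs = 5p - 5. In a free market, 371 - 3p = 5p - 5 gives the equilibrium p* = 47, q* = 230.
The floor of 66 is above the equilibrium price 47, so it binds.
At p = 66: qd = 371 - 3·66 = 173 and qs = 5·66 - 5 = 325.
Quantity traded falls to 173. At q = 173 the demand price is (371 - 173)/3 = 66 and the supply price is (5 + 173)/5 = 35.6.
Deadweight loss = ½ · (66 - 35.6) · (230 - 173) = ½ · 30.4 · 57 = 866.4.

866.4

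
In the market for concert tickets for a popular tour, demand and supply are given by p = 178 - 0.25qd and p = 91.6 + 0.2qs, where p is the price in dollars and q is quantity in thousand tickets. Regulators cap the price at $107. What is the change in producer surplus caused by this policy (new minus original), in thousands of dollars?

-3093.5

Rearranging demand gives qd = 712 - 4p; rearranging supply gives qs = 5p - 458. Setting quantity demanded equal to quantity supplied, 712 - 4p = 5p - 458, gives p* = 130 and q* = 192.
Since 107 < 130, the ceiling is binding.
At p = 107: qd = 712 - 4·107 = 284 and qs = 5·107 - 458 = 77.
Producer surplus without the control is ½ · (130 - 91.6) · 192 = 3686.4.
With the ceiling, producers sell 77 units at 107, so PS = ½ · (107 - 91.6) · 77 = 592.9.
Change in producer surplus = 592.9 - 3686.4 = -3093.5.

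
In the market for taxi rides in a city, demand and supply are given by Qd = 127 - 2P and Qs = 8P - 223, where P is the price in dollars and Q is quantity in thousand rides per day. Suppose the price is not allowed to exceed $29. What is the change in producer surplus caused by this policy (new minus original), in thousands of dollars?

Without the control the market clears where 127 - 2P = 8P - 223, i.e. P* = 35 and Q* = 57.
Since 29 < 35, the ceiling is binding.
At P = 29: Qd = 127 - 2·29 = 69 and Qs = 8·29 - 223 = 9.
Producer surplus without the control is ½ · (35 - 27.875) · 57 = 203.0625.
With the ceiling, producers sell 9 units at 29, so PS = ½ · (29 - 27.875) · 9 = 5.0625.
Change in producer surplus = 5.0625 - 203.0625 = -198.

-198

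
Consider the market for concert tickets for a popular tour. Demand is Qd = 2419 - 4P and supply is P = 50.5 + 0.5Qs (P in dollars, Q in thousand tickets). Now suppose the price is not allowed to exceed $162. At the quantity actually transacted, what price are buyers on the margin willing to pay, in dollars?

549

Rearranging supply gives Qs = 2P - 101. In a free market, 2419 - 4P = 2P - 101 gives the equilibrium P* = 420, Q* = 739.
The ceiling of 162 is below the equilibrium price 420, so it binds.
At P = 162: Qd = 2419 - 4·162 = 1771 and Qs = 2·162 - 101 = 223.
Only 223 units reach the market. On the demand curve, the marginal buyer's willingness to pay at Q = 223 is (2419 - 223)/4 = 549.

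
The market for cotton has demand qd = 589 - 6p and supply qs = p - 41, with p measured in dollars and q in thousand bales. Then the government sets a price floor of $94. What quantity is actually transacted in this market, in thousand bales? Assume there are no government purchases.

Equilibrium: 589 - 6p = p - 41, so 630 = 7p and p* = 90, q* = 49.
The floor of 94 is above the equilibrium price 90, so it binds.
At p = 94: qd = 589 - 6·94 = 25 and qs = 94 - 41 = 53.
The quantity actually transacted is the short side, demand: 25.

25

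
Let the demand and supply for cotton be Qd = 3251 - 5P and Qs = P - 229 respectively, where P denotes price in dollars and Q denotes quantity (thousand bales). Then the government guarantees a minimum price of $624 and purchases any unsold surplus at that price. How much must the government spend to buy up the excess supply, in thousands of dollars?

164736

In a free market, 3251 - 5P = P - 229 gives the equilibrium P* = 580, Q* = 351.
The floor of 624 is above the equilibrium price 580, so it binds.
At P = 624: Qd = 3251 - 5·624 = 131 and Qs = 624 - 229 = 395.
Surplus = Qs - Qd = 264.
Government expenditure = surplus × support price = 264 × 624 = 164736.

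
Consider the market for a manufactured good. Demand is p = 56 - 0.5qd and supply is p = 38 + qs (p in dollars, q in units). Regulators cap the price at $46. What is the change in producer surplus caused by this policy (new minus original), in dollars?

Rearranging demand gives qd = 112 - 2p; rearranging supply gives qs = p - 38. Setting quantity demanded equal to quantity supplied, 112 - 2p = p - 38, gives p* = 50 and q* = 12.
Since 46 < 50, the ceiling is binding.
At p = 46: qd = 112 - 2·46 = 20 and qs = 46 - 38 = 8.
Producer surplus without the control is ½ · (50 - 38) · 12 = 72.
With the ceiling, producers sell 8 units at 46, so PS = ½ · (46 - 38) · 8 = 32.
Change in producer surplus = 32 - 72 = -40.

-40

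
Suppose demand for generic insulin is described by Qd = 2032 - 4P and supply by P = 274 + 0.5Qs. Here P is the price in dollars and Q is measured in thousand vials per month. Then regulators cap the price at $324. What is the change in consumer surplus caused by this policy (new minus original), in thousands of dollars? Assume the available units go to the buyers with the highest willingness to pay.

4982

Rearranging supply gives Qs = 2P - 548. Equilibrium: 2032 - 4P = 2P - 548, so 2580 = 6P and P* = 430, Q* = 312.
The ceiling of 324 is below the equilibrium price 430, so it binds.
At P = 324: Qd = 2032 - 4·324 = 736 and Qs = 2·324 - 548 = 100.
Consumer surplus without the control is ½ · (508 - 430) · 312 = 12168.
With the ceiling, 100 units are sold at 324 (assume they go to the highest-value buyers). The demand price at Q = 100 is 483, so CS = ½ · [(508 - 324) + (483 - 324)] · 100 = 17150.
Change in consumer surplus = 17150 - 12168 = 4982.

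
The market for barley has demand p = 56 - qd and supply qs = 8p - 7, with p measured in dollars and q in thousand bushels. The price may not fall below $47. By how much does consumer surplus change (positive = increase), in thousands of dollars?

Rearranging demand gives qd = 56 - p. Setting quantity demanded equal to quantity supplied, 56 - p = 8p - 7, gives p* = 7 and q* = 49.
Because the floor (47) lies above the market-clearing price, it is binding.
At p = 47: qd = 56 - 47 = 9 and qs = 8·47 - 7 = 369.
Consumer surplus without the control is ½ · (56 - 7) · 49 = 1200.5.
With the floor, consumers buy 9 units at 47, so CS = ½ · (56 - 47) · 9 = 40.5.
Change in consumer surplus = 40.5 - 1200.5 = -1160.

-1160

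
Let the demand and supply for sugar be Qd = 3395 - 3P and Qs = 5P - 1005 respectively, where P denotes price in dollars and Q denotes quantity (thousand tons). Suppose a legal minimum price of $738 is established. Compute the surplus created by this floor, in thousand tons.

Setting quantity demanded equal to quantity supplied, 3395 - 3P = 5P - 1005, gives P* = 550 and Q* = 1745.
Since 738 > 550, the floor is binding.
At P = 738: Qd = 3395 - 3·738 = 1181 and Qs = 5·738 - 1005 = 2685.
Surplus = Qs - Qd = 2685 - 1181 = 1504.

1504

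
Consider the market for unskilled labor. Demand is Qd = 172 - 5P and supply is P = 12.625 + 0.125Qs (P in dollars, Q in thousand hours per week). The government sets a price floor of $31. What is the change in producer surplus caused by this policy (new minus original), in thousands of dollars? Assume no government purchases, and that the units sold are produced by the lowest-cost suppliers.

Rearranging supply gives Qs = 8P - 101. In a free market, 172 - 5P = 8P - 101 gives the equilibrium P* = 21, Q* = 67.
The floor of 31 is above the equilibrium price 21, so it binds.
At P = 31: Qd = 172 - 5·31 = 17 and Qs = 8·31 - 101 = 147.
Producer surplus without the control is ½ · (21 - 12.625) · 67 = 280.5625.
With the floor, 17 units are sold at 31. The supply price at Q = 17 is 14.75, so PS = ½ · [(31 - 12.625) + (31 - 14.75)] · 17 = 294.3125.
Change in producer surplus = 294.3125 - 280.5625 = 13.75.

13.75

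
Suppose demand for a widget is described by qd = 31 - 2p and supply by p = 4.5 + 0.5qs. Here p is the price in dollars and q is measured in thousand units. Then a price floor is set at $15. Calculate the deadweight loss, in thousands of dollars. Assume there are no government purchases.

50

Rearranging supply gives qs = 2p - 9. Without the control the market clears where 31 - 2p = 2p - 9, i.e. p* = 10 and q* = 11.
Because the floor (15) lies above the market-clearing price, it is binding.
At p = 15: qd = 31 - 2·15 = 1 and qs = 2·15 - 9 = 21.
Quantity traded falls to 1. At q = 1 the demand price is (31 - 1)/2 = 15 and the supply price is (9 + 1)/2 = 5.
Deadweight loss = ½ · (15 - 5) · (11 - 1) = ½ · 10 · 10 = 50.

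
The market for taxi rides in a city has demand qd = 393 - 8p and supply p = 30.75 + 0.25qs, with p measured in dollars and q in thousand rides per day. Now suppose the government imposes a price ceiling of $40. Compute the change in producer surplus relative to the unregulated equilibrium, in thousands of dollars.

Rearranging supply gives qs = 4p - 123. In a free market, 393 - 8p = 4p - 123 gives the equilibrium p* = 43, q* = 49.
Because the ceiling (40) lies below the market-clearing price, it is binding.
At p = 40: qd = 393 - 8·40 = 73 and qs = 4·40 - 123 = 37.
Producer surplus without the control is ½ · (43 - 30.75) · 49 = 300.125.
With the ceiling, producers sell 37 units at 40, so PS = ½ · (40 - 30.75) · 37 = 171.125.
Change in producer surplus = 171.125 - 300.125 = -129.

-129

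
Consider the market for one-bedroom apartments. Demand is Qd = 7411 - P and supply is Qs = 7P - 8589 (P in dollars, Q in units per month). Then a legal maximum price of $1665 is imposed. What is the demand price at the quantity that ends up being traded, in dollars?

Without the control the market clears where 7411 - P = 7P - 8589, i.e. P* = 2000 and Q* = 5411.
Since 1665 < 2000, the ceiling is binding.
At P = 1665: Qd = 7411 - 1665 = 5746 and Qs = 7·1665 - 8589 = 3066.
Only 3066 units reach the market. On the demand curve, the marginal buyer's willingness to pay at Q = 3066 is (7411 - 3066) = 4345.

4345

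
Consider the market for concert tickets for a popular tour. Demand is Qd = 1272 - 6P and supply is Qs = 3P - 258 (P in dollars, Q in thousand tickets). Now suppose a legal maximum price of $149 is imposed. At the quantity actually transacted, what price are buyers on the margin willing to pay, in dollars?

180.5

Equilibrium: 1272 - 6P = 3P - 258, so 1530 = 9P and P* = 170, Q* = 252.
The ceiling of 149 is below the equilibrium price 170, so it binds.
At P = 149: Qd = 1272 - 6·149 = 378 and Qs = 3·149 - 258 = 189.
Only 189 units reach the market. On the demand curve, the marginal buyer's willingness to pay at Q = 189 is (1272 - 189)/6 = 180.5.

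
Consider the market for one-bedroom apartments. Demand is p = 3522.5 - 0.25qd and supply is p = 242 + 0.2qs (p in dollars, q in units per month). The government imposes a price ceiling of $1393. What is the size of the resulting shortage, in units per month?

2763

Rearranging demand gives qd = 14090 - 4p; rearranging supply gives qs = 5p - 1210. Setting quantity demanded equal to quantity supplied, 14090 - 4p = 5p - 1210, gives p* = 1700 and q* = 7290.
Because the ceiling (1393) lies below the market-clearing price, it is binding.
At p = 1393: qd = 14090 - 4·1393 = 8518 and qs = 5·1393 - 1210 = 5755.
Shortage = qd - qs = 8518 - 5755 = 2763.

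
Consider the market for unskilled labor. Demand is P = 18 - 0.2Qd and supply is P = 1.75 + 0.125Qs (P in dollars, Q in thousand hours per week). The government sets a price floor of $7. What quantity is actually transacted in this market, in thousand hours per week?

50

Rearranging demand gives Qd = 90 - 5P; rearranging supply gives Qs = 8P - 14. In a free market, 90 - 5P = 8P - 14 gives the equilibrium P* = 8, Q* = 50.
Since 7 is below P* = 8, the floor does not bind and the free-market outcome prevails.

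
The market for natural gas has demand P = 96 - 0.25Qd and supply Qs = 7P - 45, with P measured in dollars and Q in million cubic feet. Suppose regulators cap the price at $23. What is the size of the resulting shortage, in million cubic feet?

176

Rearranging demand gives Qd = 384 - 4P. Equilibrium: 384 - 4P = 7P - 45, so 429 = 11P and P* = 39, Q* = 228.
Since 23 < 39, the ceiling is binding.
At P = 23: Qd = 384 - 4·23 = 292 and Qs = 7·23 - 45 = 116.
Shortage = Qd - Qs = 292 - 116 = 176.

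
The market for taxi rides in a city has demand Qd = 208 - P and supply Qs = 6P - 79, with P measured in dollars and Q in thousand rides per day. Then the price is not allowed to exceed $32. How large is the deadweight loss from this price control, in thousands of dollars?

1701

In a free market, 208 - P = 6P - 79 gives the equilibrium P* = 41, Q* = 167.
Because the ceiling (32) lies below the market-clearing price, it is binding.
At P = 32: Qd = 208 - 32 = 176 and Qs = 6·32 - 79 = 113.
Quantity traded falls to 113. At Q = 113 the demand price is 208 - 113 = 95 and the supply price is (79 + 113)/6 = 32.
Deadweight loss = ½ · (95 - 32) · (167 - 113) = ½ · 63 · 54 = 1701.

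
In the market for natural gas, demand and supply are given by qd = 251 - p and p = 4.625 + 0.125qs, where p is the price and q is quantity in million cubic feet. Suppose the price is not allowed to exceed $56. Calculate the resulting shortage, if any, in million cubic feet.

Rearranging supply gives qs = 8p - 37. Equilibrium: 251 - p = 8p - 37, so 288 = 9p and p* = 32, q* = 219.
Since 56 is above p* = 32, the ceiling does not bind and the free-market outcome prevails.
Since the control does not bind, there is no shortage.

0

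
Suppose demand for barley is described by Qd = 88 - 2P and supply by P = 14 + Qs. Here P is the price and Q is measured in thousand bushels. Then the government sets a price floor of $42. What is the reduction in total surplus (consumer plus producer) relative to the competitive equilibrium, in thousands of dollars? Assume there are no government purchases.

Rearranging supply gives Qs = P - 14. Without the control the market clears where 88 - 2P = P - 14, i.e. P* = 34 and Q* = 20.
The floor of 42 is above the equilibrium price 34, so it binds.
At P = 42: Qd = 88 - 2·42 = 4 and Qs = 42 - 14 = 28.
Quantity traded falls to 4. At Q = 4 the demand price is (88 - 4)/2 = 42 and the supply price is 14 + 4 = 18.
Deadweight loss = ½ · (42 - 18) · (20 - 4) = ½ · 24 · 16 = 192.

192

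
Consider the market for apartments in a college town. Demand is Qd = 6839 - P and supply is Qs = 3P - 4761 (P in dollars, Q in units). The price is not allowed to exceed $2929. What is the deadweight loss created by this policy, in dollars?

Without the control the market clears where 6839 - P = 3P - 4761, i.e. P* = 2900 and Q* = 3939.
Since 2929 is above P* = 2900, the ceiling does not bind and the free-market outcome prevails.
Since the control does not bind, no trades are prevented and deadweight loss is zero.

0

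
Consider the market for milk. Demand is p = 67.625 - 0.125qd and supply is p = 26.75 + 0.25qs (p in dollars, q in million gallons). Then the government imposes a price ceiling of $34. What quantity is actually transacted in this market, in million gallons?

29

Rearranging demand gives qd = 541 - 8p; rearranging supply gives qs = 4p - 107. Equilibrium: 541 - 8p = 4p - 107, so 648 = 12p and p* = 54, q* = 109.
The ceiling of 34 is below the equilibrium price 54, so it binds.
At p = 34: qd = 541 - 8·34 = 269 and qs = 4·34 - 107 = 29.
The quantity actually transacted is the short side, supply: 29.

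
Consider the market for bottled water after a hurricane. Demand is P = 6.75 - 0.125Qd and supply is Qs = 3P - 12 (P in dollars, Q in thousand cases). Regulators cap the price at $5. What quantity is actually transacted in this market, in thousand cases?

Rearranging demand gives Qd = 54 - 8P. Setting quantity demanded equal to quantity supplied, 54 - 8P = 3P - 12, gives P* = 6 and Q* = 6.
Because the ceiling (5) lies below the market-clearing price, it is binding.
At P = 5: Qd = 54 - 8·5 = 14 and Qs = 3·5 - 12 = 3.
The quantity actually transacted is the short side, supply: 3.

3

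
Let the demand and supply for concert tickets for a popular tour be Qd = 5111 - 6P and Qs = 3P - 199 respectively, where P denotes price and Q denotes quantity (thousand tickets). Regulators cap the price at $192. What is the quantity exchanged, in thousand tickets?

Setting quantity demanded equal to quantity supplied, 5111 - 6P = 3P - 199, gives P* = 590 and Q* = 1571.
The ceiling of 192 is below the equilibrium price 590, so it binds.
At P = 192: Qd = 5111 - 6·192 = 3959 and Qs = 3·192 - 199 = 377.
The quantity actually transacted is the short side, supply: 377.

377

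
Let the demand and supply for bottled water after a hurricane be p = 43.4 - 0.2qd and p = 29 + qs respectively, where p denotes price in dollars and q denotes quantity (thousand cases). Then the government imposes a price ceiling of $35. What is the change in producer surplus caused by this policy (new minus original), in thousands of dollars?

-54

Rearranging demand gives qd = 217 - 5p; rearranging supply gives qs = p - 29. In a free market, 217 - 5p = p - 29 gives the equilibrium p* = 41, q* = 12.
The ceiling of 35 is below the equilibrium price 41, so it binds.
At p = 35: qd = 217 - 5·35 = 42 and qs = 35 - 29 = 6.
Producer surplus without the control is ½ · (41 - 29) · 12 = 72.
With the ceiling, producers sell 6 units at 35, so PS = ½ · (35 - 29) · 6 = 18.
Change in producer surplus = 18 - 72 = -54.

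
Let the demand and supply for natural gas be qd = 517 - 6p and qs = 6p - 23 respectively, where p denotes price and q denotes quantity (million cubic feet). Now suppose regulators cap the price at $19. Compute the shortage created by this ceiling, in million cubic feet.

Setting quantity demanded equal to quantity supplied, 517 - 6p = 6p - 23, gives p* = 45 and q* = 247.
Since 19 < 45, the ceiling is binding.
At p = 19: qd = 517 - 6·19 = 403 and qs = 6·19 - 23 = 91.
Shortage = qd - qs = 403 - 91 = 312.

312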